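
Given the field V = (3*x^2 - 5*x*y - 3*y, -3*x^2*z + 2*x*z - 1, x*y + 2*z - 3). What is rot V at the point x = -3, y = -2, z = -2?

(30, 2, -52)

(∇×V)₁ = ∂V₃/∂y − ∂V₂/∂z = 3*x^2 - x
(∇×V)₂ = ∂V₁/∂z − ∂V₃/∂x = -y
(∇×V)₃ = ∂V₂/∂x − ∂V₁/∂y = -6*x*z + 5*x + 2*z + 3
∇×V = (3*x^2 - x, -y, -6*x*z + 5*x + 2*z + 3)
At (-3, -2, -2): (30, 2, -52).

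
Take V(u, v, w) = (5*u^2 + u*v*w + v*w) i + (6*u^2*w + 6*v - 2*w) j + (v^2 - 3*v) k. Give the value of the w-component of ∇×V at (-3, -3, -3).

(∇×V)_3 = ∂V₂/∂u − ∂V₁/∂v
= 12*u*w − (u*w + w)
= 11*u*w - w
At (-3, -3, -3): 102.

102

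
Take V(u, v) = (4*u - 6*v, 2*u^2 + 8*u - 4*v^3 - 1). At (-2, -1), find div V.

∂V₁/∂u = 4
∂V₂/∂v = -12*v^2
∇·V = -12*v^2 + 4
At (-2, -1): -8.

-8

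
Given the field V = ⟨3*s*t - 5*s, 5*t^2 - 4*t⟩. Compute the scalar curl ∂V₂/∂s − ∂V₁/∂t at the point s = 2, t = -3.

-6

∂V₂/∂s = 0
∂V₁/∂t = 3*s
Scalar curl = -3*s
At (2, -3): -6.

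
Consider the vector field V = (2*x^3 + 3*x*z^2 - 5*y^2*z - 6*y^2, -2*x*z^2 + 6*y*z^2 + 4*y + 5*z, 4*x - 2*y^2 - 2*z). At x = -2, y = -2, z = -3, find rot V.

(∇×V)₁ = ∂V₃/∂y − ∂V₂/∂z = 4*x*z - 12*y*z - 4*y - 5
(∇×V)₂ = ∂V₁/∂z − ∂V₃/∂x = 6*x*z - 5*y^2 - 4
(∇×V)₃ = ∂V₂/∂x − ∂V₁/∂y = 10*y*z + 12*y - 2*z^2
∇×V = (4*x*z - 12*y*z - 4*y - 5, 6*x*z - 5*y^2 - 4, 10*y*z + 12*y - 2*z^2)
At (-2, -2, -3): (-45, 12, 18).

(-45, 12, 18)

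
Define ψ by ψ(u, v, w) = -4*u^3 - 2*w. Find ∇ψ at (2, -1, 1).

(-48, 0, -2)

∂ψ/∂u = -12*u^2
∂ψ/∂v = 0
∂ψ/∂w = -2
∇ψ = (-12*u^2, 0, -2)
At (2, -1, 1): (-48, 0, -2).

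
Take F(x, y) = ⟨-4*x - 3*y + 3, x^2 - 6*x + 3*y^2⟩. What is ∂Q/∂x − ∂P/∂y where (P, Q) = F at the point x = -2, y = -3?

-7

∂F₂/∂x = 2*x - 6
∂F₁/∂y = -3
Scalar curl = 2*x - 3
At (-2, -3): -7.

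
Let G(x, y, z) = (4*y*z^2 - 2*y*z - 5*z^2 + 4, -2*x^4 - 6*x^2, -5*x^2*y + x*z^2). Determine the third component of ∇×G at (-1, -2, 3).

(∇×G)_3 = ∂G₂/∂x − ∂G₁/∂y
= -8*x^3 - 12*x − (4*z^2 - 2*z)
= -8*x^3 - 12*x - 4*z^2 + 2*z
At (-1, -2, 3): -10.

-10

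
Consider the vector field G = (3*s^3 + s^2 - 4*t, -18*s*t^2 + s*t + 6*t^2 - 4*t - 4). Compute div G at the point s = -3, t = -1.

∂G₁/∂s = 9*s^2 + 2*s
∂G₂/∂t = -36*s*t + s + 12*t - 4
∇·G = 9*s^2 - 36*s*t + 3*s + 12*t - 4
At (-3, -1): -52.

-52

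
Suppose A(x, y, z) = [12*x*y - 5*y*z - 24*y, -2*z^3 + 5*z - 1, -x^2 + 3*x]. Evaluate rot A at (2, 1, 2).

(∇×A)₁ = ∂A₃/∂y − ∂A₂/∂z = 6*z^2 - 5
(∇×A)₂ = ∂A₁/∂z − ∂A₃/∂x = 2*x - 5*y - 3
(∇×A)₃ = ∂A₂/∂x − ∂A₁/∂y = -12*x + 5*z + 24
∇×A = (6*z^2 - 5, 2*x - 5*y - 3, -12*x + 5*z + 24)
At (2, 1, 2): (19, -4, 10).

(19, -4, 10)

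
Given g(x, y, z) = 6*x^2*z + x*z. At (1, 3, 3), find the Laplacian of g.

∂²g/∂x² = 12*z
∂²g/∂y² = 0
∂²g/∂z² = 0
∇²g = 12*z
At (1, 3, 3): 36.

36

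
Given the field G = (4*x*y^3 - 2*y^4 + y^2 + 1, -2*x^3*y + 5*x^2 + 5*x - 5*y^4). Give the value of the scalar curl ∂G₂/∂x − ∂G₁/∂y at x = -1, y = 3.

∂G₂/∂x = -6*x^2*y + 10*x + 5
∂G₁/∂y = 12*x*y^2 - 8*y^3 + 2*y
Scalar curl = -6*x^2*y - 12*x*y^2 + 10*x + 8*y^3 - 2*y + 5
At (-1, 3): 295.

295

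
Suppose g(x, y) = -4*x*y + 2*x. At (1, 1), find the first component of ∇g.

(∇g)_1 = ∂g/∂x = -4*y + 2
At (1, 1): -2.

-2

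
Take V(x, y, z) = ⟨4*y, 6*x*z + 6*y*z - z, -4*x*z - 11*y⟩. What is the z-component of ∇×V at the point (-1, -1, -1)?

(∇×V)_3 = ∂V₂/∂x − ∂V₁/∂y
= 6*z − (4)
= 6*z - 4
At (-1, -1, -1): -10.

-10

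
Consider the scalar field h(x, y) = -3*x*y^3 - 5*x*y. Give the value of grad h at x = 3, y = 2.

∂h/∂x = -3*y^3 - 5*y
∂h/∂y = -9*x*y^2 - 5*x
∇h = (-3*y^3 - 5*y, -9*x*y^2 - 5*x)
At (3, 2): (-34, -123).

(-34, -123)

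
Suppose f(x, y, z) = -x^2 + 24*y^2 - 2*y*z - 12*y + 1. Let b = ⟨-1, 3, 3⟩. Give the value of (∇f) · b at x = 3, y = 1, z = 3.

90

∂f/∂x = -2*x
∂f/∂y = 48*y - 2*z - 12
∂f/∂z = -2*y
∇f at (3, 1, 3) = (-6, 30, -2)
∇f · b = (-6)(-1) + (30)(3) + (-2)(3) = 90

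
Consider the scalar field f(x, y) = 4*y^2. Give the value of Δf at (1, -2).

8

∂²f/∂x² = 0
∂²f/∂y² = 8
∇²f = 8
At (1, -2): 8.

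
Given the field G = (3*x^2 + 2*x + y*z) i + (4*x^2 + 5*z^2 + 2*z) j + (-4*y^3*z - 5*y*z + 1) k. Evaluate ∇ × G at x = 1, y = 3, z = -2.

(∇×G)₁ = ∂G₃/∂y − ∂G₂/∂z = -12*y^2*z - 15*z - 2
(∇×G)₂ = ∂G₁/∂z − ∂G₃/∂x = y
(∇×G)₃ = ∂G₂/∂x − ∂G₁/∂y = 8*x - z
∇×G = (-12*y^2*z - 15*z - 2, y, 8*x - z)
At (1, 3, -2): (244, 3, 10).

(244, 3, 10)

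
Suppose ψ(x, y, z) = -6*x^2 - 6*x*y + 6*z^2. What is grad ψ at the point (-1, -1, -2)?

(18, 6, -24)

∂ψ/∂x = -12*x - 6*y
∂ψ/∂y = -6*x
∂ψ/∂z = 12*z
∇ψ = (-12*x - 6*y, -6*x, 12*z)
At (-1, -1, -2): (18, 6, -24).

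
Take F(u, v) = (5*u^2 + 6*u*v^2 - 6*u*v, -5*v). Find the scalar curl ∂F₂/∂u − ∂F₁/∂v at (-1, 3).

30

∂F₂/∂u = 0
∂F₁/∂v = 12*u*v - 6*u
Scalar curl = -12*u*v + 6*u
At (-1, 3): 30.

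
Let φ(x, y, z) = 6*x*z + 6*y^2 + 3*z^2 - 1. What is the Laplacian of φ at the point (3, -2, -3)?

∂²φ/∂x² = 0
∂²φ/∂y² = 12
∂²φ/∂z² = 6
∇²φ = 18
At (3, -2, -3): 18.

18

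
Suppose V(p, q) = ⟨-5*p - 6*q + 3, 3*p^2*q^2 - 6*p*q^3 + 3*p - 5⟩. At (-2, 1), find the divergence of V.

∂V₁/∂p = -5
∂V₂/∂q = 6*p^2*q - 18*p*q^2
∇·V = 6*p^2*q - 18*p*q^2 - 5
At (-2, 1): 55.

55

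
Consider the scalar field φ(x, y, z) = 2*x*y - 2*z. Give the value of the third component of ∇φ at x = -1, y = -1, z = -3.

-2

(∇φ)_3 = ∂φ/∂z = -2
At (-1, -1, -3): -2.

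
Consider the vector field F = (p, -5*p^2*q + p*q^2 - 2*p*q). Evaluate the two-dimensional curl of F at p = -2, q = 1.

19

∂F₂/∂p = -10*p*q + q^2 - 2*q
∂F₁/∂q = 0
Scalar curl = -10*p*q + q^2 - 2*q
At (-2, 1): 19.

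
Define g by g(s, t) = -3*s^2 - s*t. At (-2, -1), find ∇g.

∂g/∂s = -6*s - t
∂g/∂t = -s
∇g = (-6*s - t, -s)
At (-2, -1): (13, 2).

(13, 2)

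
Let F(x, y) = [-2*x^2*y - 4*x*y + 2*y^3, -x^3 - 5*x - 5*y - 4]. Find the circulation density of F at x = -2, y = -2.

-41

∂F₂/∂x = -3*x^2 - 5
∂F₁/∂y = -2*x^2 - 4*x + 6*y^2
Scalar curl = -x^2 + 4*x - 6*y^2 - 5
At (-2, -2): -41.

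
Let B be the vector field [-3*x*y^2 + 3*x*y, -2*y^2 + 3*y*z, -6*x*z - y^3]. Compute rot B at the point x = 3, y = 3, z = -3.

(-36, -18, 45)

(∇×B)₁ = ∂B₃/∂y − ∂B₂/∂z = -3*y^2 - 3*y
(∇×B)₂ = ∂B₁/∂z − ∂B₃/∂x = 6*z
(∇×B)₃ = ∂B₂/∂x − ∂B₁/∂y = 6*x*y - 3*x
∇×B = (-3*y^2 - 3*y, 6*z, 6*x*y - 3*x)
At (3, 3, -3): (-36, -18, 45).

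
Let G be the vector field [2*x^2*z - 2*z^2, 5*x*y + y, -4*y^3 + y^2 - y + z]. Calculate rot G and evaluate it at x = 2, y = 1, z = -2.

(-11, 16, 5)

(∇×G)₁ = ∂G₃/∂y − ∂G₂/∂z = -12*y^2 + 2*y - 1
(∇×G)₂ = ∂G₁/∂z − ∂G₃/∂x = 2*x^2 - 4*z
(∇×G)₃ = ∂G₂/∂x − ∂G₁/∂y = 5*y
∇×G = (-12*y^2 + 2*y - 1, 2*x^2 - 4*z, 5*y)
At (2, 1, -2): (-11, 16, 5).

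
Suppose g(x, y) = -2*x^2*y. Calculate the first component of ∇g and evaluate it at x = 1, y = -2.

8

(∇g)_1 = ∂g/∂x = -4*x*y
At (1, -2): 8.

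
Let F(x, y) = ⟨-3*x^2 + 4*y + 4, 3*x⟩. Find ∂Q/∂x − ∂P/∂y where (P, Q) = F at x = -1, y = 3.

-1

∂F₂/∂x = 3
∂F₁/∂y = 4
Scalar curl = -1
At (-1, 3): -1.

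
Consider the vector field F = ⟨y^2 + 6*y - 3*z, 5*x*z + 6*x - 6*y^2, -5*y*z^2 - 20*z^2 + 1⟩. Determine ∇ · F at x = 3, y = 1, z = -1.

∂F₁/∂x = 0
∂F₂/∂y = -12*y
∂F₃/∂z = -10*y*z - 40*z
∇·F = -10*y*z - 12*y - 40*z
At (3, 1, -1): 38.

38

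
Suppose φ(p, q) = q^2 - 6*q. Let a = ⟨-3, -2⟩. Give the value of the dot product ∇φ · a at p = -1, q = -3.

24

∂φ/∂p = 0
∂φ/∂q = 2*q - 6
∇φ at (-1, -3) = (0, -12)
∇φ · a = (0)(-3) + (-12)(-2) = 24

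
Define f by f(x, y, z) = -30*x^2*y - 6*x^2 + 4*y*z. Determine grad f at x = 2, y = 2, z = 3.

∂f/∂x = -60*x*y - 12*x
∂f/∂y = -30*x^2 + 4*z
∂f/∂z = 4*y
∇f = (-60*x*y - 12*x, -30*x^2 + 4*z, 4*y)
At (2, 2, 3): (-264, -108, 8).

(-264, -108, 8)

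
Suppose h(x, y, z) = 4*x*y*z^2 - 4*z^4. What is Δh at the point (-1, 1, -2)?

-200

∂²h/∂x² = 0
∂²h/∂y² = 0
∂²h/∂z² = 8*(x*y - 6*z^2)
∇²h = 8*x*y - 48*z^2
At (-1, 1, -2): -200.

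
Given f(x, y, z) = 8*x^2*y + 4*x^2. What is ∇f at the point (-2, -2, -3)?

∂f/∂x = 16*x*y + 8*x
∂f/∂y = 8*x^2
∂f/∂z = 0
∇f = (16*x*y + 8*x, 8*x^2, 0)
At (-2, -2, -3): (48, 32, 0).

(48, 32, 0)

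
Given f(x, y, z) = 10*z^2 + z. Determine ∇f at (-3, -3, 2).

∂f/∂x = 0
∂f/∂y = 0
∂f/∂z = 20*z + 1
∇f = (0, 0, 20*z + 1)
At (-3, -3, 2): (0, 0, 41).

(0, 0, 41)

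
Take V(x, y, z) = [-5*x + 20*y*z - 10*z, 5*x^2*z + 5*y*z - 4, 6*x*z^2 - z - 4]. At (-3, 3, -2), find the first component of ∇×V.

-60

(∇×V)_1 = ∂V₃/∂y − ∂V₂/∂z
= 0 − (5*x^2 + 5*y)
= -5*x^2 - 5*y
At (-3, 3, -2): -60.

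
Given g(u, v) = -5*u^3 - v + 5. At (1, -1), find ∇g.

(-15, -1)

∂g/∂u = -15*u^2
∂g/∂v = -1
∇g = (-15*u^2, -1)
At (1, -1): (-15, -1).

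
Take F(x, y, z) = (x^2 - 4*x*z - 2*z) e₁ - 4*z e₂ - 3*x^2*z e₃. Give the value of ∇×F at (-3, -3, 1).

(∇×F)₁ = ∂F₃/∂y − ∂F₂/∂z = 4
(∇×F)₂ = ∂F₁/∂z − ∂F₃/∂x = 6*x*z - 4*x - 2
(∇×F)₃ = ∂F₂/∂x − ∂F₁/∂y = 0
∇×F = (4, 6*x*z - 4*x - 2, 0)
At (-3, -3, 1): (4, -8, 0).

(4, -8, 0)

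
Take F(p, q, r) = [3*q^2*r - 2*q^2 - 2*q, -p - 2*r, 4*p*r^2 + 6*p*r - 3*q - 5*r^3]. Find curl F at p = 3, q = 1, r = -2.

(-1, -1, 17)

(∇×F)₁ = ∂F₃/∂q − ∂F₂/∂r = -1
(∇×F)₂ = ∂F₁/∂r − ∂F₃/∂p = 3*q^2 - 4*r^2 - 6*r
(∇×F)₃ = ∂F₂/∂p − ∂F₁/∂q = -6*q*r + 4*q + 1
∇×F = (-1, 3*q^2 - 4*r^2 - 6*r, -6*q*r + 4*q + 1)
At (3, 1, -2): (-1, -1, 17).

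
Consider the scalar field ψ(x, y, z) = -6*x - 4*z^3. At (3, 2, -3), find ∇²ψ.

∂²ψ/∂x² = 0
∂²ψ/∂y² = 0
∂²ψ/∂z² = -24*z
∇²ψ = -24*z
At (3, 2, -3): 72.

72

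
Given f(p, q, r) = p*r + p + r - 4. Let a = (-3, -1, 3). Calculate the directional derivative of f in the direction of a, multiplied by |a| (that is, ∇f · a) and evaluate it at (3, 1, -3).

18

∂f/∂p = r + 1
∂f/∂q = 0
∂f/∂r = p + 1
∇f at (3, 1, -3) = (-2, 0, 4)
∇f · a = (-2)(-3) + (0)(-1) + (4)(3) = 18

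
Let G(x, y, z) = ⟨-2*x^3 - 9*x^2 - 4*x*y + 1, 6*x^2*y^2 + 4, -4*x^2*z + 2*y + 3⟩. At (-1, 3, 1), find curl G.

(2, -8, -112)

(∇×G)₁ = ∂G₃/∂y − ∂G₂/∂z = 2
(∇×G)₂ = ∂G₁/∂z − ∂G₃/∂x = 8*x*z
(∇×G)₃ = ∂G₂/∂x − ∂G₁/∂y = 12*x*y^2 + 4*x
∇×G = (2, 8*x*z, 12*x*y^2 + 4*x)
At (-1, 3, 1): (2, -8, -112).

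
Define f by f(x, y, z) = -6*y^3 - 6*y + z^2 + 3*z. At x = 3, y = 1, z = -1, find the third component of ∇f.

(∇f)_3 = ∂f/∂z = 2*z + 3
At (3, 1, -1): 1.

1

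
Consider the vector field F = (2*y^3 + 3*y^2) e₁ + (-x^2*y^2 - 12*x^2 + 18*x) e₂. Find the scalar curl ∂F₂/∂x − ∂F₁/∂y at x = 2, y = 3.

-138

∂F₂/∂x = -2*x*y^2 - 24*x + 18
∂F₁/∂y = 6*y^2 + 6*y
Scalar curl = -2*x*y^2 - 24*x - 6*y^2 - 6*y + 18
At (2, 3): -138.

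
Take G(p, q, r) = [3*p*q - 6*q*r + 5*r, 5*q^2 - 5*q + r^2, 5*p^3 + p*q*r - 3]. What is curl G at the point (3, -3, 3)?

(∇×G)₁ = ∂G₃/∂q − ∂G₂/∂r = p*r - 2*r
(∇×G)₂ = ∂G₁/∂r − ∂G₃/∂p = -15*p^2 - q*r - 6*q + 5
(∇×G)₃ = ∂G₂/∂p − ∂G₁/∂q = -3*p + 6*r
∇×G = (p*r - 2*r, -15*p^2 - q*r - 6*q + 5, -3*p + 6*r)
At (3, -3, 3): (3, -103, 9).

(3, -103, 9)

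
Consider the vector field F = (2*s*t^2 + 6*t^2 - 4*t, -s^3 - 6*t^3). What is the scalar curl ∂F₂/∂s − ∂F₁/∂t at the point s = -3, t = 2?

∂F₂/∂s = -3*s^2
∂F₁/∂t = 4*s*t + 12*t - 4
Scalar curl = -3*s^2 - 4*s*t - 12*t + 4
At (-3, 2): -23.

-23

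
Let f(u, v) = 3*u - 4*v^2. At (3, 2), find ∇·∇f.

-8

∂²f/∂u² = 0
∂²f/∂v² = -8
∇²f = -8
At (3, 2): -8.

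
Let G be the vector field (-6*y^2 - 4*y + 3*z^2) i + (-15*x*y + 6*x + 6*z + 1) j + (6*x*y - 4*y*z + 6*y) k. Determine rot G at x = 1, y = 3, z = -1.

(10, -24, 1)

(∇×G)₁ = ∂G₃/∂y − ∂G₂/∂z = 6*x - 4*z
(∇×G)₂ = ∂G₁/∂z − ∂G₃/∂x = -6*y + 6*z
(∇×G)₃ = ∂G₂/∂x − ∂G₁/∂y = -3*y + 10
∇×G = (6*x - 4*z, -6*y + 6*z, -3*y + 10)
At (1, 3, -1): (10, -24, 1).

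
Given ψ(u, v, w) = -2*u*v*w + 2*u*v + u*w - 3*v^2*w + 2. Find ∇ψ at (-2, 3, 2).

(-4, -32, -17)

∂ψ/∂u = -2*v*w + 2*v + w
∂ψ/∂v = -2*u*w + 2*u - 6*v*w
∂ψ/∂w = -2*u*v + u - 3*v^2
∇ψ = (-2*v*w + 2*v + w, -2*u*w + 2*u - 6*v*w, -2*u*v + u - 3*v^2)
At (-2, 3, 2): (-4, -32, -17).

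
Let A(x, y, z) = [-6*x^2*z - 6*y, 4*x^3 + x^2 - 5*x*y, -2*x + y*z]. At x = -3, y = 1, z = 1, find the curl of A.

(1, -52, 103)

(∇×A)₁ = ∂A₃/∂y − ∂A₂/∂z = z
(∇×A)₂ = ∂A₁/∂z − ∂A₃/∂x = -6*x^2 + 2
(∇×A)₃ = ∂A₂/∂x − ∂A₁/∂y = 12*x^2 + 2*x - 5*y + 6
∇×A = (z, -6*x^2 + 2, 12*x^2 + 2*x - 5*y + 6)
At (-3, 1, 1): (1, -52, 103).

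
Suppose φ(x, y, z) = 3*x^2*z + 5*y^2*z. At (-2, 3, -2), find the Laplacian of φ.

-32

∂²φ/∂x² = 6*z
∂²φ/∂y² = 10*z
∂²φ/∂z² = 0
∇²φ = 16*z
At (-2, 3, -2): -32.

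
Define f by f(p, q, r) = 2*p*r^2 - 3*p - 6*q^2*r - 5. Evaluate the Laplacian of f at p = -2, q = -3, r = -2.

∂²f/∂p² = 0
∂²f/∂q² = -12*r
∂²f/∂r² = 4*p
∇²f = 4*p - 12*r
At (-2, -3, -2): 16.

16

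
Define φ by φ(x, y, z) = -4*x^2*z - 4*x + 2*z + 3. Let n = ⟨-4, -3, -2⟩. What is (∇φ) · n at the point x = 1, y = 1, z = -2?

-44

∂φ/∂x = -8*x*z - 4
∂φ/∂y = 0
∂φ/∂z = -4*x^2 + 2
∇φ at (1, 1, -2) = (12, 0, -2)
∇φ · n = (12)(-4) + (0)(-3) + (-2)(-2) = -44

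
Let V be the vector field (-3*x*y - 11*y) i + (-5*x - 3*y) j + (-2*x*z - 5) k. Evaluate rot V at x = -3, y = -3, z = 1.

(∇×V)₁ = ∂V₃/∂y − ∂V₂/∂z = 0
(∇×V)₂ = ∂V₁/∂z − ∂V₃/∂x = 2*z
(∇×V)₃ = ∂V₂/∂x − ∂V₁/∂y = 3*x + 6
∇×V = (0, 2*z, 3*x + 6)
At (-3, -3, 1): (0, 2, -3).

(0, 2, -3)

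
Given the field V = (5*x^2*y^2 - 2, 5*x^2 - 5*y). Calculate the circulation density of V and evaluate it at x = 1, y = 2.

-10

∂V₂/∂x = 10*x
∂V₁/∂y = 10*x^2*y
Scalar curl = -10*x^2*y + 10*x
At (1, 2): -10.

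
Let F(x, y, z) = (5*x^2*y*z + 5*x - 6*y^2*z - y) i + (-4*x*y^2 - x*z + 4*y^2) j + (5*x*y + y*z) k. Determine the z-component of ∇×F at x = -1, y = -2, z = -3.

75

(∇×F)_3 = ∂F₂/∂x − ∂F₁/∂y
= -4*y^2 - z − (5*x^2*z - 12*y*z - 1)
= -5*x^2*z - 4*y^2 + 12*y*z - z + 1
At (-1, -2, -3): 75.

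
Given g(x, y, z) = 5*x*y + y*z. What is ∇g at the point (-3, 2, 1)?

(10, -14, 2)

∂g/∂x = 5*y
∂g/∂y = 5*x + z
∂g/∂z = y
∇g = (5*y, 5*x + z, y)
At (-3, 2, 1): (10, -14, 2).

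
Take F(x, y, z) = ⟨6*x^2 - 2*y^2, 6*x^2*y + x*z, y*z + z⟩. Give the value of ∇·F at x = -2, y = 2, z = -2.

∂F₁/∂x = 12*x
∂F₂/∂y = 6*x^2
∂F₃/∂z = y + 1
∇·F = 6*x^2 + 12*x + y + 1
At (-2, 2, -2): 3.

3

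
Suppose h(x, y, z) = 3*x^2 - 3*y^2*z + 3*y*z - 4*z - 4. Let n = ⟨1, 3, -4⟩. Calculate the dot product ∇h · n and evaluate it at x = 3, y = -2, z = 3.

∂h/∂x = 6*x
∂h/∂y = -6*y*z + 3*z
∂h/∂z = -3*y^2 + 3*y - 4
∇h at (3, -2, 3) = (18, 45, -22)
∇h · n = (18)(1) + (45)(3) + (-22)(-4) = 241

241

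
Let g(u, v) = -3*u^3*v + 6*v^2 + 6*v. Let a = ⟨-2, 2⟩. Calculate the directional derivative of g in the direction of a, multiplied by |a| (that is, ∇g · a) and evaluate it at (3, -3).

-708

∂g/∂u = -9*u^2*v
∂g/∂v = -3*u^3 + 12*v + 6
∇g at (3, -3) = (243, -111)
∇g · a = (243)(-2) + (-111)(2) = -708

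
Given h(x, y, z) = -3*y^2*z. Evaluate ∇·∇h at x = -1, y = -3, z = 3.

∂²h/∂x² = 0
∂²h/∂y² = -6*z
∂²h/∂z² = 0
∇²h = -6*z
At (-1, -3, 3): -18.

-18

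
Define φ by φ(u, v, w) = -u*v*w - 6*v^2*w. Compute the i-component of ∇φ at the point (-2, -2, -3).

-6

(∇φ)_1 = ∂φ/∂u = -v*w
At (-2, -2, -3): -6.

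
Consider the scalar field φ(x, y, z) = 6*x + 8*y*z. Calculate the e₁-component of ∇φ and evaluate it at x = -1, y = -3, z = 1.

6

(∇φ)_1 = ∂φ/∂x = 6
At (-1, -3, 1): 6.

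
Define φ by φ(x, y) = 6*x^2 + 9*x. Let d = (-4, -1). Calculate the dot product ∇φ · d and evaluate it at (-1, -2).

12

∂φ/∂x = 12*x + 9
∂φ/∂y = 0
∇φ at (-1, -2) = (-3, 0)
∇φ · d = (-3)(-4) + (0)(-1) = 12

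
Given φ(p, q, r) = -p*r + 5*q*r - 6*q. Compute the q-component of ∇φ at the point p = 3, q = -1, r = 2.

4

(∇φ)_2 = ∂φ/∂q = 5*r - 6
At (3, -1, 2): 4.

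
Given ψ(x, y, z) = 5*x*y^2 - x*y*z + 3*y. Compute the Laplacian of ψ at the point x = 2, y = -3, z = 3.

∂²ψ/∂x² = 0
∂²ψ/∂y² = 10*x
∂²ψ/∂z² = 0
∇²ψ = 10*x
At (2, -3, 3): 20.

20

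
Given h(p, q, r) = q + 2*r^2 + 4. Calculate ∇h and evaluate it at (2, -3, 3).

∂h/∂p = 0
∂h/∂q = 1
∂h/∂r = 4*r
∇h = (0, 1, 4*r)
At (2, -3, 3): (0, 1, 12).

(0, 1, 12)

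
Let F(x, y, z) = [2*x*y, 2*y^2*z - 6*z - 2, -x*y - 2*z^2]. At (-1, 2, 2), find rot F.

(∇×F)₁ = ∂F₃/∂y − ∂F₂/∂z = -x - 2*y^2 + 6
(∇×F)₂ = ∂F₁/∂z − ∂F₃/∂x = y
(∇×F)₃ = ∂F₂/∂x − ∂F₁/∂y = -2*x
∇×F = (-x - 2*y^2 + 6, y, -2*x)
At (-1, 2, 2): (-1, 2, 2).

(-1, 2, 2)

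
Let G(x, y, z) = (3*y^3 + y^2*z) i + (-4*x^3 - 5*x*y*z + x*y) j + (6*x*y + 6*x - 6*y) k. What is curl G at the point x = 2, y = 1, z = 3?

(16, -11, -77)

(∇×G)₁ = ∂G₃/∂y − ∂G₂/∂z = 5*x*y + 6*x - 6
(∇×G)₂ = ∂G₁/∂z − ∂G₃/∂x = y^2 - 6*y - 6
(∇×G)₃ = ∂G₂/∂x − ∂G₁/∂y = -12*x^2 - 9*y^2 - 7*y*z + y
∇×G = (5*x*y + 6*x - 6, y^2 - 6*y - 6, -12*x^2 - 9*y^2 - 7*y*z + y)
At (2, 1, 3): (16, -11, -77).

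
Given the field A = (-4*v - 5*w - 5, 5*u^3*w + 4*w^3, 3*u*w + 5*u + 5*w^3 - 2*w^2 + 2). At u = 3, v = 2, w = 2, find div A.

61

∂A₁/∂u = 0
∂A₂/∂v = 0
∂A₃/∂w = 3*u + 15*w^2 - 4*w
∇·A = 3*u + 15*w^2 - 4*w
At (3, 2, 2): 61.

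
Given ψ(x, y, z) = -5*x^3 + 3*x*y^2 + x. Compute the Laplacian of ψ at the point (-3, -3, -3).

∂²ψ/∂x² = -30*x
∂²ψ/∂y² = 6*x
∂²ψ/∂z² = 0
∇²ψ = -24*x
At (-3, -3, -3): 72.

72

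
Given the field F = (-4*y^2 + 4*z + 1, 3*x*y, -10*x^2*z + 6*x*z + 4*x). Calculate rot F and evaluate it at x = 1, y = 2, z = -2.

(0, -28, 22)

(∇×F)₁ = ∂F₃/∂y − ∂F₂/∂z = 0
(∇×F)₂ = ∂F₁/∂z − ∂F₃/∂x = 20*x*z - 6*z
(∇×F)₃ = ∂F₂/∂x − ∂F₁/∂y = 11*y
∇×F = (0, 20*x*z - 6*z, 11*y)
At (1, 2, -2): (0, -28, 22).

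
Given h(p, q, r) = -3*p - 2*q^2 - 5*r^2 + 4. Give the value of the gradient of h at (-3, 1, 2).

∂h/∂p = -3
∂h/∂q = -4*q
∂h/∂r = -10*r
∇h = (-3, -4*q, -10*r)
At (-3, 1, 2): (-3, -4, -20).

(-3, -4, -20)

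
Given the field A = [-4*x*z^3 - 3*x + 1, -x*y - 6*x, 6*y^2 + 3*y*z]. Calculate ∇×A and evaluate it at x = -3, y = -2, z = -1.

(∇×A)₁ = ∂A₃/∂y − ∂A₂/∂z = 12*y + 3*z
(∇×A)₂ = ∂A₁/∂z − ∂A₃/∂x = -12*x*z^2
(∇×A)₃ = ∂A₂/∂x − ∂A₁/∂y = -y - 6
∇×A = (12*y + 3*z, -12*x*z^2, -y - 6)
At (-3, -2, -1): (-27, 36, -4).

(-27, 36, -4)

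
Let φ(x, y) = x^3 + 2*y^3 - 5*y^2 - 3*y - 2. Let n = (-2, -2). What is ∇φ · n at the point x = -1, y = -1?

∂φ/∂x = 3*x^2
∂φ/∂y = 6*y^2 - 10*y - 3
∇φ at (-1, -1) = (3, 13)
∇φ · n = (3)(-2) + (13)(-2) = -32

-32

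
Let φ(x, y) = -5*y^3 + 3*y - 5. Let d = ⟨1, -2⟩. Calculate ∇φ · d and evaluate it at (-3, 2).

∂φ/∂x = 0
∂φ/∂y = -15*y^2 + 3
∇φ at (-3, 2) = (0, -57)
∇φ · d = (0)(1) + (-57)(-2) = 114

114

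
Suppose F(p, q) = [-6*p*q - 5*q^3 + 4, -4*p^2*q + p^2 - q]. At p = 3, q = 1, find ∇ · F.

∂F₁/∂p = -6*q
∂F₂/∂q = -4*p^2 - 1
∇·F = -4*p^2 - 6*q - 1
At (3, 1): -43.

-43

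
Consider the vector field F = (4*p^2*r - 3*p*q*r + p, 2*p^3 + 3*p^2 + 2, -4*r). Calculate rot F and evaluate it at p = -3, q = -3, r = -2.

(0, 9, 54)

(∇×F)₁ = ∂F₃/∂q − ∂F₂/∂r = 0
(∇×F)₂ = ∂F₁/∂r − ∂F₃/∂p = 4*p^2 - 3*p*q
(∇×F)₃ = ∂F₂/∂p − ∂F₁/∂q = 6*p^2 + 3*p*r + 6*p
∇×F = (0, 4*p^2 - 3*p*q, 6*p^2 + 3*p*r + 6*p)
At (-3, -3, -2): (0, 9, 54).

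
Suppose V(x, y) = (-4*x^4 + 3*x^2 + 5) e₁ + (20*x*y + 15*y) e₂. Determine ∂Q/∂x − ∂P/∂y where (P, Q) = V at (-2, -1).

∂V₂/∂x = 20*y
∂V₁/∂y = 0
Scalar curl = 20*y
At (-2, -1): -20.

-20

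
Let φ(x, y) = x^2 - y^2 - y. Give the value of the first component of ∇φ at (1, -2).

(∇φ)_1 = ∂φ/∂x = 2*x
At (1, -2): 2.

2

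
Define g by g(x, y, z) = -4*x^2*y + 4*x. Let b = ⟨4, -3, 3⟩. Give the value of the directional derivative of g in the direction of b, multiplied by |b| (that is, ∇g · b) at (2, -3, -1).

∂g/∂x = -8*x*y + 4
∂g/∂y = -4*x^2
∂g/∂z = 0
∇g at (2, -3, -1) = (52, -16, 0)
∇g · b = (52)(4) + (-16)(-3) + (0)(3) = 256

256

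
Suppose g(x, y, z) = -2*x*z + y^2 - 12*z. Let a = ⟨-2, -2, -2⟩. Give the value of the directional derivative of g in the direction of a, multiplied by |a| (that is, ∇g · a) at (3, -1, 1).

∂g/∂x = -2*z
∂g/∂y = 2*y
∂g/∂z = -2*x - 12
∇g at (3, -1, 1) = (-2, -2, -18)
∇g · a = (-2)(-2) + (-2)(-2) + (-18)(-2) = 44

44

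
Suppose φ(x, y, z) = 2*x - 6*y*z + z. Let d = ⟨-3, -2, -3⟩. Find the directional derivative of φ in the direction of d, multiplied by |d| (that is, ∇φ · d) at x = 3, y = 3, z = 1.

57

∂φ/∂x = 2
∂φ/∂y = -6*z
∂φ/∂z = -6*y + 1
∇φ at (3, 3, 1) = (2, -6, -17)
∇φ · d = (2)(-3) + (-6)(-2) + (-17)(-3) = 57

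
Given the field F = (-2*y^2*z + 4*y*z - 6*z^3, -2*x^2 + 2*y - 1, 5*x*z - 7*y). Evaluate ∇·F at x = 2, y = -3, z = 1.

12

∂F₁/∂x = 0
∂F₂/∂y = 2
∂F₃/∂z = 5*x
∇·F = 5*x + 2
At (2, -3, 1): 12.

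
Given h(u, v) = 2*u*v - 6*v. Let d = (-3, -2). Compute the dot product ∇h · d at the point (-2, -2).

32

∂h/∂u = 2*v
∂h/∂v = 2*u - 6
∇h at (-2, -2) = (-4, -10)
∇h · d = (-4)(-3) + (-10)(-2) = 32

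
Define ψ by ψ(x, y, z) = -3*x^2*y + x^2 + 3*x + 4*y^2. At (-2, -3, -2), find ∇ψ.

(-37, -36, 0)

∂ψ/∂x = -6*x*y + 2*x + 3
∂ψ/∂y = -3*x^2 + 8*y
∂ψ/∂z = 0
∇ψ = (-6*x*y + 2*x + 3, -3*x^2 + 8*y, 0)
At (-2, -3, -2): (-37, -36, 0).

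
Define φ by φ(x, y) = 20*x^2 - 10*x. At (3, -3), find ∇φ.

∂φ/∂x = 40*x - 10
∂φ/∂y = 0
∇φ = (40*x - 10, 0)
At (3, -3): (110, 0).

(110, 0)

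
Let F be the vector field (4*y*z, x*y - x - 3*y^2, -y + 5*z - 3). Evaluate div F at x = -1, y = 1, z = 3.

-2

∂F₁/∂x = 0
∂F₂/∂y = x - 6*y
∂F₃/∂z = 5
∇·F = x - 6*y + 5
At (-1, 1, 3): -2.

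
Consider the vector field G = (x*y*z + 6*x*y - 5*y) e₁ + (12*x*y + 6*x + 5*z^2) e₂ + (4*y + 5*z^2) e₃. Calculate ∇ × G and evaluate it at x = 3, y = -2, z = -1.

(∇×G)₁ = ∂G₃/∂y − ∂G₂/∂z = -10*z + 4
(∇×G)₂ = ∂G₁/∂z − ∂G₃/∂x = x*y
(∇×G)₃ = ∂G₂/∂x − ∂G₁/∂y = -x*z - 6*x + 12*y + 11
∇×G = (-10*z + 4, x*y, -x*z - 6*x + 12*y + 11)
At (3, -2, -1): (14, -6, -28).

(14, -6, -28)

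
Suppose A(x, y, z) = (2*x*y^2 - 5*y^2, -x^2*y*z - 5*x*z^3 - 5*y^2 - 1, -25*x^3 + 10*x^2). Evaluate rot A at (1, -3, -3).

(∇×A)₁ = ∂A₃/∂y − ∂A₂/∂z = x^2*y + 15*x*z^2
(∇×A)₂ = ∂A₁/∂z − ∂A₃/∂x = 75*x^2 - 20*x
(∇×A)₃ = ∂A₂/∂x − ∂A₁/∂y = -2*x*y*z - 4*x*y + 10*y - 5*z^3
∇×A = (x^2*y + 15*x*z^2, 75*x^2 - 20*x, -2*x*y*z - 4*x*y + 10*y - 5*z^3)
At (1, -3, -3): (132, 55, 99).

(132, 55, 99)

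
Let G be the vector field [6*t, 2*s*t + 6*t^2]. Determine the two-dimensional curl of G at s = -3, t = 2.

∂G₂/∂s = 2*t
∂G₁/∂t = 6
Scalar curl = 2*t - 6
At (-3, 2): -2.

-2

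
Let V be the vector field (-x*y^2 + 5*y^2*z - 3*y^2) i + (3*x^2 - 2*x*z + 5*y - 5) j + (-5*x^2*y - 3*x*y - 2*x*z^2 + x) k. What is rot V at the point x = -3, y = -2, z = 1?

(∇×V)₁ = ∂V₃/∂y − ∂V₂/∂z = -5*x^2 - x
(∇×V)₂ = ∂V₁/∂z − ∂V₃/∂x = 10*x*y + 5*y^2 + 3*y + 2*z^2 - 1
(∇×V)₃ = ∂V₂/∂x − ∂V₁/∂y = 2*x*y + 6*x - 10*y*z + 6*y - 2*z
∇×V = (-5*x^2 - x, 10*x*y + 5*y^2 + 3*y + 2*z^2 - 1, 2*x*y + 6*x - 10*y*z + 6*y - 2*z)
At (-3, -2, 1): (-42, 75, 0).

(-42, 75, 0)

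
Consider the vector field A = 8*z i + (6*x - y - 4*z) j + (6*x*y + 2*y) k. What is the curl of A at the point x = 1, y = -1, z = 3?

(∇×A)₁ = ∂A₃/∂y − ∂A₂/∂z = 6*x + 6
(∇×A)₂ = ∂A₁/∂z − ∂A₃/∂x = -6*y + 8
(∇×A)₃ = ∂A₂/∂x − ∂A₁/∂y = 6
∇×A = (6*x + 6, -6*y + 8, 6)
At (1, -1, 3): (12, 14, 6).

(12, 14, 6)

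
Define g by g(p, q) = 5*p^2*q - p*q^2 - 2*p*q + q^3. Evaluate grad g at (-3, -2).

∂g/∂p = 10*p*q - q^2 - 2*q
∂g/∂q = 5*p^2 - 2*p*q - 2*p + 3*q^2
∇g = (10*p*q - q^2 - 2*q, 5*p^2 - 2*p*q - 2*p + 3*q^2)
At (-3, -2): (60, 51).

(60, 51)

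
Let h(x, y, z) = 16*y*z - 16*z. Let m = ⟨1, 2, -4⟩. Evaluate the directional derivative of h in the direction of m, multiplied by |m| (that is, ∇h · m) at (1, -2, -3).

96

∂h/∂x = 0
∂h/∂y = 16*z
∂h/∂z = 16*y - 16
∇h at (1, -2, -3) = (0, -48, -48)
∇h · m = (0)(1) + (-48)(2) + (-48)(-4) = 96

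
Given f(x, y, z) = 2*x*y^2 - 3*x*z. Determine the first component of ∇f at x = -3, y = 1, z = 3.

-7

(∇f)_1 = ∂f/∂x = 2*y^2 - 3*z
At (-3, 1, 3): -7.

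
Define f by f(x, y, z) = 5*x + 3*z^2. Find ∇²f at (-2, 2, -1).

∂²f/∂x² = 0
∂²f/∂y² = 0
∂²f/∂z² = 6
∇²f = 6
At (-2, 2, -1): 6.

6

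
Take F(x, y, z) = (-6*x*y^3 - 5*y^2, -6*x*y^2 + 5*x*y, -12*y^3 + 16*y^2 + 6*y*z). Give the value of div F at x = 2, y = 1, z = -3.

-14

∂F₁/∂x = -6*y^3
∂F₂/∂y = -12*x*y + 5*x
∂F₃/∂z = 6*y
∇·F = -12*x*y + 5*x - 6*y^3 + 6*y
At (2, 1, -3): -14.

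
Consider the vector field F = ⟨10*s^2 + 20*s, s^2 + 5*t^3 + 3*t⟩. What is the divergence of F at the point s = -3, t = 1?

∂F₁/∂s = 20*s + 20
∂F₂/∂t = 15*t^2 + 3
∇·F = 20*s + 15*t^2 + 23
At (-3, 1): -22.

-22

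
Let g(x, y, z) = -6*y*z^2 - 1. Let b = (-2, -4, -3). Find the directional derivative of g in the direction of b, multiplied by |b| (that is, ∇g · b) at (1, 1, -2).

24

∂g/∂x = 0
∂g/∂y = -6*z^2
∂g/∂z = -12*y*z
∇g at (1, 1, -2) = (0, -24, 24)
∇g · b = (0)(-2) + (-24)(-4) + (24)(-3) = 24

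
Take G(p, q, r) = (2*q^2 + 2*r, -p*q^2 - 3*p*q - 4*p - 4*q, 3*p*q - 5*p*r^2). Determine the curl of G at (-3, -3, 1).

(-9, 16, 8)

(∇×G)₁ = ∂G₃/∂q − ∂G₂/∂r = 3*p
(∇×G)₂ = ∂G₁/∂r − ∂G₃/∂p = -3*q + 5*r^2 + 2
(∇×G)₃ = ∂G₂/∂p − ∂G₁/∂q = -q^2 - 7*q - 4
∇×G = (3*p, -3*q + 5*r^2 + 2, -q^2 - 7*q - 4)
At (-3, -3, 1): (-9, 16, 8).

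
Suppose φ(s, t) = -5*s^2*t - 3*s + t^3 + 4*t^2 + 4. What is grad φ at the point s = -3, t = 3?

(87, 6)

∂φ/∂s = -10*s*t - 3
∂φ/∂t = -5*s^2 + 3*t^2 + 8*t
∇φ = (-10*s*t - 3, -5*s^2 + 3*t^2 + 8*t)
At (-3, 3): (87, 6).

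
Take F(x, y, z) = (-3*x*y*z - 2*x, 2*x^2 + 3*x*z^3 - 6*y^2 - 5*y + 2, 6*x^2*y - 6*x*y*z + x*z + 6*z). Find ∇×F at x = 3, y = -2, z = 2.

(∇×F)₁ = ∂F₃/∂y − ∂F₂/∂z = 6*x^2 - 9*x*z^2 - 6*x*z
(∇×F)₂ = ∂F₁/∂z − ∂F₃/∂x = -15*x*y + 6*y*z - z
(∇×F)₃ = ∂F₂/∂x − ∂F₁/∂y = 3*x*z + 4*x + 3*z^3
∇×F = (6*x^2 - 9*x*z^2 - 6*x*z, -15*x*y + 6*y*z - z, 3*x*z + 4*x + 3*z^3)
At (3, -2, 2): (-90, 64, 54).

(-90, 64, 54)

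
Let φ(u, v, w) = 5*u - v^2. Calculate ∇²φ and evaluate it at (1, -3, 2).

∂²φ/∂u² = 0
∂²φ/∂v² = -2
∂²φ/∂w² = 0
∇²φ = -2
At (1, -3, 2): -2.

-2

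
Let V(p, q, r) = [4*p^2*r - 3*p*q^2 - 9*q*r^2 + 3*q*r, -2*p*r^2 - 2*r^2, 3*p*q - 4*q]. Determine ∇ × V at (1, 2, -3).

(∇×V)₁ = ∂V₃/∂q − ∂V₂/∂r = 4*p*r + 3*p + 4*r - 4
(∇×V)₂ = ∂V₁/∂r − ∂V₃/∂p = 4*p^2 - 18*q*r
(∇×V)₃ = ∂V₂/∂p − ∂V₁/∂q = 6*p*q + 7*r^2 - 3*r
∇×V = (4*p*r + 3*p + 4*r - 4, 4*p^2 - 18*q*r, 6*p*q + 7*r^2 - 3*r)
At (1, 2, -3): (-25, 112, 84).

(-25, 112, 84)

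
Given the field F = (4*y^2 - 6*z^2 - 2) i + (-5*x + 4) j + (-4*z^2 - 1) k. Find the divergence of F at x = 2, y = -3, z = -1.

8

∂F₁/∂x = 0
∂F₂/∂y = 0
∂F₃/∂z = -8*z
∇·F = -8*z
At (2, -3, -1): 8.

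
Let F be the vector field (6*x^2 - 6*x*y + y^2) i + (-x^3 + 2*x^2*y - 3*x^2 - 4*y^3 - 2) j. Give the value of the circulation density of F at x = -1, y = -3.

∂F₂/∂x = -3*x^2 + 4*x*y - 6*x
∂F₁/∂y = -6*x + 2*y
Scalar curl = -3*x^2 + 4*x*y - 2*y
At (-1, -3): 15.

15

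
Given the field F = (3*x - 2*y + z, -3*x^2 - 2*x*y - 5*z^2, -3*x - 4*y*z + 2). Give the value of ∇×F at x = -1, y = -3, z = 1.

(∇×F)₁ = ∂F₃/∂y − ∂F₂/∂z = 6*z
(∇×F)₂ = ∂F₁/∂z − ∂F₃/∂x = 4
(∇×F)₃ = ∂F₂/∂x − ∂F₁/∂y = -6*x - 2*y + 2
∇×F = (6*z, 4, -6*x - 2*y + 2)
At (-1, -3, 1): (6, 4, 14).

(6, 4, 14)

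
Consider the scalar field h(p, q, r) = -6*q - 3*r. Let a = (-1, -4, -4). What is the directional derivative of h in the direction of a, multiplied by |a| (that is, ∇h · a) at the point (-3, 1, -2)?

36

∂h/∂p = 0
∂h/∂q = -6
∂h/∂r = -3
∇h at (-3, 1, -2) = (0, -6, -3)
∇h · a = (0)(-1) + (-6)(-4) + (-3)(-4) = 36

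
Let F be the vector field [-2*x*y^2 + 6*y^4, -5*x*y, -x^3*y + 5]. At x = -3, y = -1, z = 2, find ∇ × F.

(∇×F)₁ = ∂F₃/∂y − ∂F₂/∂z = -x^3
(∇×F)₂ = ∂F₁/∂z − ∂F₃/∂x = 3*x^2*y
(∇×F)₃ = ∂F₂/∂x − ∂F₁/∂y = 4*x*y - 24*y^3 - 5*y
∇×F = (-x^3, 3*x^2*y, 4*x*y - 24*y^3 - 5*y)
At (-3, -1, 2): (27, -27, 41).

(27, -27, 41)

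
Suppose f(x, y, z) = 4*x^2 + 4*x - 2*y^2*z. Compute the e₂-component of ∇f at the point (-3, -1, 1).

(∇f)_2 = ∂f/∂y = -4*y*z
At (-3, -1, 1): 4.

4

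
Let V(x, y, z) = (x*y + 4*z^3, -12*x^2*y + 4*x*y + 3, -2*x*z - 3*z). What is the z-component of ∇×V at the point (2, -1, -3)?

(∇×V)_3 = ∂V₂/∂x − ∂V₁/∂y
= -24*x*y + 4*y − (x)
= -24*x*y - x + 4*y
At (2, -1, -3): 42.

42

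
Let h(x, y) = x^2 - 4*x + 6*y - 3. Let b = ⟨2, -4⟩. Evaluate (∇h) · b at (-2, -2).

-40

∂h/∂x = 2*x - 4
∂h/∂y = 6
∇h at (-2, -2) = (-8, 6)
∇h · b = (-8)(2) + (6)(-4) = -40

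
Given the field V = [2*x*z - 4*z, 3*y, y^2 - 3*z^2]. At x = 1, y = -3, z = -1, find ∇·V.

7

∂V₁/∂x = 2*z
∂V₂/∂y = 3
∂V₃/∂z = -6*z
∇·V = -4*z + 3
At (1, -3, -1): 7.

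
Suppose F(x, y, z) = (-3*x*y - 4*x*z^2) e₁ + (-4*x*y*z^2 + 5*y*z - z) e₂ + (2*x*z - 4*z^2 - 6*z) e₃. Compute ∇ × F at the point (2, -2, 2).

(-53, -36, 38)

(∇×F)₁ = ∂F₃/∂y − ∂F₂/∂z = 8*x*y*z - 5*y + 1
(∇×F)₂ = ∂F₁/∂z − ∂F₃/∂x = -8*x*z - 2*z
(∇×F)₃ = ∂F₂/∂x − ∂F₁/∂y = 3*x - 4*y*z^2
∇×F = (8*x*y*z - 5*y + 1, -8*x*z - 2*z, 3*x - 4*y*z^2)
At (2, -2, 2): (-53, -36, 38).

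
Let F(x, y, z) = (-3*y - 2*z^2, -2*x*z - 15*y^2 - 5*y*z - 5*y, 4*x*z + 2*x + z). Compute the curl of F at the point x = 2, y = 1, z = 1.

(∇×F)₁ = ∂F₃/∂y − ∂F₂/∂z = 2*x + 5*y
(∇×F)₂ = ∂F₁/∂z − ∂F₃/∂x = -8*z - 2
(∇×F)₃ = ∂F₂/∂x − ∂F₁/∂y = -2*z + 3
∇×F = (2*x + 5*y, -8*z - 2, -2*z + 3)
At (2, 1, 1): (9, -10, 1).

(9, -10, 1)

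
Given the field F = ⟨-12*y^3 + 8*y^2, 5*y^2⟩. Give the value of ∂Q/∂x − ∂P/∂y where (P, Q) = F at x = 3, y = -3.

∂F₂/∂x = 0
∂F₁/∂y = -36*y^2 + 16*y
Scalar curl = 36*y^2 - 16*y
At (3, -3): 372.

372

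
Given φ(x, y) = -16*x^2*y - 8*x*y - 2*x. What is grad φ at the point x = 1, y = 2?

(-82, -24)

∂φ/∂x = -32*x*y - 8*y - 2
∂φ/∂y = -16*x^2 - 8*x
∇φ = (-32*x*y - 8*y - 2, -16*x^2 - 8*x)
At (1, 2): (-82, -24).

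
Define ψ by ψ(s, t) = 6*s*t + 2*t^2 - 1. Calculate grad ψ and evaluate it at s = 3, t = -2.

(-12, 10)

∂ψ/∂s = 6*t
∂ψ/∂t = 6*s + 4*t
∇ψ = (6*t, 6*s + 4*t)
At (3, -2): (-12, 10).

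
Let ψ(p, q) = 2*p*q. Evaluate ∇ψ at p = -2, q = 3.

∂ψ/∂p = 2*q
∂ψ/∂q = 2*p
∇ψ = (2*q, 2*p)
At (-2, 3): (6, -4).

(6, -4)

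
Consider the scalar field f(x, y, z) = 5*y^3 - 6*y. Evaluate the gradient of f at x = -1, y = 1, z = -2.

∂f/∂x = 0
∂f/∂y = 15*y^2 - 6
∂f/∂z = 0
∇f = (0, 15*y^2 - 6, 0)
At (-1, 1, -2): (0, 9, 0).

(0, 9, 0)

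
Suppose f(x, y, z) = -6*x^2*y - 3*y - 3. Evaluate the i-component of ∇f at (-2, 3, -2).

(∇f)_1 = ∂f/∂x = -12*x*y
At (-2, 3, -2): 72.

72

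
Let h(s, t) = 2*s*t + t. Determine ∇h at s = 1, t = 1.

(2, 3)

∂h/∂s = 2*t
∂h/∂t = 2*s + 1
∇h = (2*t, 2*s + 1)
At (1, 1): (2, 3).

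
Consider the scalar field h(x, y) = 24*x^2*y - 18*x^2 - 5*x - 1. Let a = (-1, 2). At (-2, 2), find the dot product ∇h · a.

317

∂h/∂x = 48*x*y - 36*x - 5
∂h/∂y = 24*x^2
∇h at (-2, 2) = (-125, 96)
∇h · a = (-125)(-1) + (96)(2) = 317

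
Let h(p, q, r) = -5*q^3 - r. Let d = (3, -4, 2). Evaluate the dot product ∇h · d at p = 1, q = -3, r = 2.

538

∂h/∂p = 0
∂h/∂q = -15*q^2
∂h/∂r = -1
∇h at (1, -3, 2) = (0, -135, -1)
∇h · d = (0)(3) + (-135)(-4) + (-1)(2) = 538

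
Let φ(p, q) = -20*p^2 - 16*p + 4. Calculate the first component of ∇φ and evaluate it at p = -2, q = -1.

64

(∇φ)_1 = ∂φ/∂p = -40*p - 16
At (-2, -1): 64.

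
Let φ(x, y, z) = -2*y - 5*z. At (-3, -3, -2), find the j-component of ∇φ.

(∇φ)_2 = ∂φ/∂y = -2
At (-3, -3, -2): -2.

-2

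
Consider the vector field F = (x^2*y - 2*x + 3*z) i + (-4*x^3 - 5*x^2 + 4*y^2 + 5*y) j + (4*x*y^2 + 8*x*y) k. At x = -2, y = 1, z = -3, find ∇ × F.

(∇×F)₁ = ∂F₃/∂y − ∂F₂/∂z = 8*x*y + 8*x
(∇×F)₂ = ∂F₁/∂z − ∂F₃/∂x = -4*y^2 - 8*y + 3
(∇×F)₃ = ∂F₂/∂x − ∂F₁/∂y = -13*x^2 - 10*x
∇×F = (8*x*y + 8*x, -4*y^2 - 8*y + 3, -13*x^2 - 10*x)
At (-2, 1, -3): (-32, -9, -32).

(-32, -9, -32)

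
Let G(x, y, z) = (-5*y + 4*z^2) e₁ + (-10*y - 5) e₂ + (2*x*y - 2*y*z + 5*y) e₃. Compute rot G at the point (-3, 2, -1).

(∇×G)₁ = ∂G₃/∂y − ∂G₂/∂z = 2*x - 2*z + 5
(∇×G)₂ = ∂G₁/∂z − ∂G₃/∂x = -2*y + 8*z
(∇×G)₃ = ∂G₂/∂x − ∂G₁/∂y = 5
∇×G = (2*x - 2*z + 5, -2*y + 8*z, 5)
At (-3, 2, -1): (1, -12, 5).

(1, -12, 5)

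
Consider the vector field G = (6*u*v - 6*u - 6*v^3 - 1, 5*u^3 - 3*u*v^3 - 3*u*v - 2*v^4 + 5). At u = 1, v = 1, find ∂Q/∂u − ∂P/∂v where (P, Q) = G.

∂G₂/∂u = 15*u^2 - 3*v^3 - 3*v
∂G₁/∂v = 6*u - 18*v^2
Scalar curl = 15*u^2 - 6*u - 3*v^3 + 18*v^2 - 3*v
At (1, 1): 21.

21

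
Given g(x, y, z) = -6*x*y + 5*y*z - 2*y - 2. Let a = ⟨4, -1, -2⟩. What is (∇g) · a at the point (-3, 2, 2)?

-94

∂g/∂x = -6*y
∂g/∂y = -6*x + 5*z - 2
∂g/∂z = 5*y
∇g at (-3, 2, 2) = (-12, 26, 10)
∇g · a = (-12)(4) + (26)(-1) + (10)(-2) = -94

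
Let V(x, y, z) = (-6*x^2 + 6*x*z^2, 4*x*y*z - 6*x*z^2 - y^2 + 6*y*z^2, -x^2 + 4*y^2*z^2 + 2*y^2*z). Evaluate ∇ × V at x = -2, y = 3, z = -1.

(∇×V)₁ = ∂V₃/∂y − ∂V₂/∂z = -4*x*y + 12*x*z + 8*y*z^2 - 8*y*z
(∇×V)₂ = ∂V₁/∂z − ∂V₃/∂x = 12*x*z + 2*x
(∇×V)₃ = ∂V₂/∂x − ∂V₁/∂y = 4*y*z - 6*z^2
∇×V = (-4*x*y + 12*x*z + 8*y*z^2 - 8*y*z, 12*x*z + 2*x, 4*y*z - 6*z^2)
At (-2, 3, -1): (96, 20, -18).

(96, 20, -18)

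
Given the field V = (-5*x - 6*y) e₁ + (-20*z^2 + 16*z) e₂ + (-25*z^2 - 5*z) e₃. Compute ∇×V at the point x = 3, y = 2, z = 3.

(104, 0, 6)

(∇×V)₁ = ∂V₃/∂y − ∂V₂/∂z = 40*z - 16
(∇×V)₂ = ∂V₁/∂z − ∂V₃/∂x = 0
(∇×V)₃ = ∂V₂/∂x − ∂V₁/∂y = 6
∇×V = (40*z - 16, 0, 6)
At (3, 2, 3): (104, 0, 6).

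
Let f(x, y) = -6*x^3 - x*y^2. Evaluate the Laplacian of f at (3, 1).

-114

∂²f/∂x² = -36*x
∂²f/∂y² = -2*x
∇²f = -38*x
At (3, 1): -114.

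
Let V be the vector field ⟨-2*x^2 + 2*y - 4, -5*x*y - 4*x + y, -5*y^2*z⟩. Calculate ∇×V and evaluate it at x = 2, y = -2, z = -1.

(∇×V)₁ = ∂V₃/∂y − ∂V₂/∂z = -10*y*z
(∇×V)₂ = ∂V₁/∂z − ∂V₃/∂x = 0
(∇×V)₃ = ∂V₂/∂x − ∂V₁/∂y = -5*y - 6
∇×V = (-10*y*z, 0, -5*y - 6)
At (2, -2, -1): (-20, 0, 4).

(-20, 0, 4)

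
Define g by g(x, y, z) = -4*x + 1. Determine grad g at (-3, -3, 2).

(-4, 0, 0)

∂g/∂x = -4
∂g/∂y = 0
∂g/∂z = 0
∇g = (-4, 0, 0)
At (-3, -3, 2): (-4, 0, 0).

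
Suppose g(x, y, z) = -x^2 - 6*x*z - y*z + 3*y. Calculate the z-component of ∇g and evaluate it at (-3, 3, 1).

15

(∇g)_3 = ∂g/∂z = -6*x - y
At (-3, 3, 1): 15.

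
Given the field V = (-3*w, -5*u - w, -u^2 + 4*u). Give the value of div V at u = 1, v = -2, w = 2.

∂V₁/∂u = 0
∂V₂/∂v = 0
∂V₃/∂w = 0
∇·V = 0
At (1, -2, 2): 0.

0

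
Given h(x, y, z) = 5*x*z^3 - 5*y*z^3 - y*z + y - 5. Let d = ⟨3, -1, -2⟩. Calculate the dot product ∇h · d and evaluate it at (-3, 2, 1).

174

∂h/∂x = 5*z^3
∂h/∂y = -5*z^3 - z + 1
∂h/∂z = 15*x*z^2 - 15*y*z^2 - y
∇h at (-3, 2, 1) = (5, -5, -77)
∇h · d = (5)(3) + (-5)(-1) + (-77)(-2) = 174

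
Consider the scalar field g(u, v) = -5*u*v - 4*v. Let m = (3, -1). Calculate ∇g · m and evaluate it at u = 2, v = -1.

29

∂g/∂u = -5*v
∂g/∂v = -5*u - 4
∇g at (2, -1) = (5, -14)
∇g · m = (5)(3) + (-14)(-1) = 29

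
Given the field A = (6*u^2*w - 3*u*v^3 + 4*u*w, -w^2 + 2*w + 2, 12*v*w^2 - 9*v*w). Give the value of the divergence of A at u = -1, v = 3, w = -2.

∂A₁/∂u = 12*u*w - 3*v^3 + 4*w
∂A₂/∂v = 0
∂A₃/∂w = 24*v*w - 9*v
∇·A = 12*u*w - 3*v^3 + 24*v*w - 9*v + 4*w
At (-1, 3, -2): -236.

-236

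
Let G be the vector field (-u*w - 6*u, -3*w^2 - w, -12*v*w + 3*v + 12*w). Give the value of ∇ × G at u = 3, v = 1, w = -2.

(16, -3, 0)

(∇×G)₁ = ∂G₃/∂v − ∂G₂/∂w = -6*w + 4
(∇×G)₂ = ∂G₁/∂w − ∂G₃/∂u = -u
(∇×G)₃ = ∂G₂/∂u − ∂G₁/∂v = 0
∇×G = (-6*w + 4, -u, 0)
At (3, 1, -2): (16, -3, 0).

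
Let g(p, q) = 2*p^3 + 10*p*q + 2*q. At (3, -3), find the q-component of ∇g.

(∇g)_2 = ∂g/∂q = 10*p + 2
At (3, -3): 32.

32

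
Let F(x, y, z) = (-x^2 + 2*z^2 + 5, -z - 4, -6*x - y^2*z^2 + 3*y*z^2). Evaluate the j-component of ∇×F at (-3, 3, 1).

(∇×F)_2 = ∂F₁/∂z − ∂F₃/∂x
= 4*z − (-6)
= 4*z + 6
At (-3, 3, 1): 10.

10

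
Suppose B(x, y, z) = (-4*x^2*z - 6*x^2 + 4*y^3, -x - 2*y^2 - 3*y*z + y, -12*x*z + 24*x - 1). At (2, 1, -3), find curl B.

(3, -76, -13)

(∇×B)₁ = ∂B₃/∂y − ∂B₂/∂z = 3*y
(∇×B)₂ = ∂B₁/∂z − ∂B₃/∂x = -4*x^2 + 12*z - 24
(∇×B)₃ = ∂B₂/∂x − ∂B₁/∂y = -12*y^2 - 1
∇×B = (3*y, -4*x^2 + 12*z - 24, -12*y^2 - 1)
At (2, 1, -3): (3, -76, -13).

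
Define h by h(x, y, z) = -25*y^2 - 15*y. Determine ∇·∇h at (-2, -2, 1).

∂²h/∂x² = 0
∂²h/∂y² = -50
∂²h/∂z² = 0
∇²h = -50
At (-2, -2, 1): -50.

-50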